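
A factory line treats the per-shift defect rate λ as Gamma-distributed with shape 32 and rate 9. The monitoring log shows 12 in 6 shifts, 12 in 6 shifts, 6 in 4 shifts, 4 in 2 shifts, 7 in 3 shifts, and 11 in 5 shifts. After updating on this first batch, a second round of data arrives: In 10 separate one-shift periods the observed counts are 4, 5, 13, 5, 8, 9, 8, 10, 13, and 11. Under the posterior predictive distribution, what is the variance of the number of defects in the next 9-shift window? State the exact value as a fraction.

204/5

Total count: 12 + 12 + 6 + 4 + 7 + 11 = 52.
Total exposure: 6 + 6 + 4 + 2 + 3 + 5 = 26 shifts.
After the first batch: Gamma(32 + 52, 9 + 26) = Gamma(84, 35).
Total count: 4 + 5 + 13 + 5 + 8 + 9 + 8 + 10 + 13 + 11 = 86.
Total exposure: 10 shifts.
After the second batch: Gamma(84 + 86, 35 + 10) = Gamma(170, 45).
The posterior predictive for a window of length T is Negative Binomial with variance T·α'·(β'+T)/β'² = 9·170·54/2025 = 204/5.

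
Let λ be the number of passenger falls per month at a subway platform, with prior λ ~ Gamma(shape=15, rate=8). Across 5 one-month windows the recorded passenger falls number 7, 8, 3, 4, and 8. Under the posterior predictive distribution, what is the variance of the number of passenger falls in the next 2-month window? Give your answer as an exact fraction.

Total count: 7 + 8 + 3 + 4 + 8 = 30.
Total exposure: 5 months.
Conjugate update: add total count to the shape and total exposure to the rate, giving Gamma(45, 13).
The posterior predictive for a window of length T is Negative Binomial with variance T·α'·(β'+T)/β'² = 2·45·15/169 = 1350/169.

1350/169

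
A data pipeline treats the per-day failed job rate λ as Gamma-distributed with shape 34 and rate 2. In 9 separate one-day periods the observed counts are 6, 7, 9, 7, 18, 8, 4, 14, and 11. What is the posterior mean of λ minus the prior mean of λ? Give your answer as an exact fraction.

Total count: 6 + 7 + 9 + 7 + 18 + 8 + 4 + 14 + 11 = 84.
Total exposure: 9 days.
Posterior: α' = 34 + 84 = 118, β' = 2 + 9 = 11.
Posterior mean = 118/11 = 118/11; prior mean = 34/2 = 17. Difference = 118/11 − 17 = -69/11.

-69/11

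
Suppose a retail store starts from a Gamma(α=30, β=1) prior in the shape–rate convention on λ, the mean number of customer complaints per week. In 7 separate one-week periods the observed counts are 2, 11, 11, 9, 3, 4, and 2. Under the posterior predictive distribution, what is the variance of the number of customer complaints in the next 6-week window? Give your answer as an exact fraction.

Total count: 2 + 11 + 11 + 9 + 3 + 4 + 2 = 42.
Total exposure: 7 weeks.
The Gamma prior is conjugate for the Poisson rate, so λ | data ~ Gamma(30+42, 1+7) = Gamma(72, 8).
The posterior predictive for a window of length T is Negative Binomial with variance T·α'·(β'+T)/β'² = 6·72·14/64 = 189/2.

189/2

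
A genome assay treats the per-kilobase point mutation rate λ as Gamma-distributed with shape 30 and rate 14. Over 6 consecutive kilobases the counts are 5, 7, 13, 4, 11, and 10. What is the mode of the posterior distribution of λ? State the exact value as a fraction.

Total count: 5 + 7 + 13 + 4 + 11 + 10 = 50.
Total exposure: 6 kilobases.
The Gamma prior is conjugate for the Poisson rate, so λ | data ~ Gamma(30+50, 14+6) = Gamma(80, 20).
Posterior mode = (α'−1)/β' = 79/20.

79/20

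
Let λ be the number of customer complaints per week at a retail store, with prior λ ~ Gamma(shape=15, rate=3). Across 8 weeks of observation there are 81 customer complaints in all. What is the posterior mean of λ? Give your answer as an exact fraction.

96/11

Total count 81 over total exposure 8 weeks.
By Gamma–Poisson conjugacy, the posterior is Gamma(α + Σx, β + Σt) = Gamma(15 + 81, 3 + 8) = Gamma(96, 11).
Posterior mean = α'/β' = 96/11.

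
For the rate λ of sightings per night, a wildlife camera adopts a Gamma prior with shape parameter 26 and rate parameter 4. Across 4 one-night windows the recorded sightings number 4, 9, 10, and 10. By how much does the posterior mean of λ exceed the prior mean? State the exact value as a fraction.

Total count: 4 + 9 + 10 + 10 = 33.
Total exposure: 4 nights.
By Gamma–Poisson conjugacy, the posterior is Gamma(α + Σx, β + Σt) = Gamma(26 + 33, 4 + 4) = Gamma(59, 8).
Posterior mean = 59/8 = 59/8; prior mean = 26/4 = 13/2. Difference = 59/8 − 13/2 = 7/8.

7/8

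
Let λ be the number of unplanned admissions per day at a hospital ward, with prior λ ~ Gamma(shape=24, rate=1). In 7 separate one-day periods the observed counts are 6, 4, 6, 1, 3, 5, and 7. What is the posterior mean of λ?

7

Total count: 6 + 4 + 6 + 1 + 3 + 5 + 7 = 32.
Total exposure: 7 days.
By Gamma–Poisson conjugacy, the posterior is Gamma(α + Σx, β + Σt) = Gamma(24 + 32, 1 + 7) = Gamma(56, 8).
Posterior mean = α'/β' = 56/8 = 7.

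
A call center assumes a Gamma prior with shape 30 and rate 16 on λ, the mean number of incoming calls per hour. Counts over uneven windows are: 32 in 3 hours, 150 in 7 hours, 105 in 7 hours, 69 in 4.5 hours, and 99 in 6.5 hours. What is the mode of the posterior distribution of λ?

Total count: 32 + 150 + 105 + 69 + 99 = 455.
Total exposure: 3 + 7 + 7 + 4.5 + 6.5 = 28 hours.
Conjugate update: add total count to the shape and total exposure to the rate, giving Gamma(485, 44).
Posterior mode = (α'−1)/β' = 484/44 = 11.

11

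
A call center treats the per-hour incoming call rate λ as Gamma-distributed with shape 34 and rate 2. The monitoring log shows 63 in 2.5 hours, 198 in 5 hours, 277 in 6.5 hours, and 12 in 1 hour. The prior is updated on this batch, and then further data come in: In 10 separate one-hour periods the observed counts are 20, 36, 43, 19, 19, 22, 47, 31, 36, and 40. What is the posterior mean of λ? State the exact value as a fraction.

299/9

Total count: 63 + 198 + 277 + 12 = 550.
Total exposure: 2.5 + 5 + 6.5 + 1 = 15 hours.
After the first batch: Gamma(34 + 550, 2 + 15) = Gamma(584, 17).
Total count: 20 + 36 + 43 + 19 + 19 + 22 + 47 + 31 + 36 + 40 = 313.
Total exposure: 10 hours.
After the second batch: Gamma(584 + 313, 17 + 10) = Gamma(897, 27).
Posterior mean = α'/β' = 897/27 = 299/9.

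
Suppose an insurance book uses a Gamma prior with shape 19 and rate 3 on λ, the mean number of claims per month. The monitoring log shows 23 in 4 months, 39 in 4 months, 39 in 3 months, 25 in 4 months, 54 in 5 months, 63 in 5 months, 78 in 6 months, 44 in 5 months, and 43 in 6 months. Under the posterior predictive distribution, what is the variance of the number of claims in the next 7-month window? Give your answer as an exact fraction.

Total count: 23 + 39 + 39 + 25 + 54 + 63 + 78 + 44 + 43 = 408.
Total exposure: 4 + 4 + 3 + 4 + 5 + 5 + 6 + 5 + 6 = 42 months.
Gamma(α, β) with Poisson data over total exposure Σt gives posterior Gamma(α+Σx, β+Σt) = Gamma(427, 45).
The posterior predictive for a window of length T is Negative Binomial with variance T·α'·(β'+T)/β'² = 7·427·52/2025 = 155428/2025.

155428/2025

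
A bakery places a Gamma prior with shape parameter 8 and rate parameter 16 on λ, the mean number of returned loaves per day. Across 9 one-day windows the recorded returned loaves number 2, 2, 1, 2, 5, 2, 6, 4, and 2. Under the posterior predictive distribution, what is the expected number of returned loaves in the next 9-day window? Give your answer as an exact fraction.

306/25

Total count: 2 + 2 + 1 + 2 + 5 + 2 + 6 + 4 + 2 = 26.
Total exposure: 9 days.
The Gamma prior is conjugate for the Poisson rate, so λ | data ~ Gamma(8+26, 16+9) = Gamma(34, 25).
Predictive mean over a 9-day window = T·E[λ|data] = 9·34/25 = 306/25.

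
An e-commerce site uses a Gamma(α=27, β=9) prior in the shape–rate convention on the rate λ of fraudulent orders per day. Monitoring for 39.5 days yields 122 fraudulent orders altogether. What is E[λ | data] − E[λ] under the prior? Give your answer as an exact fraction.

Total count 122 over total exposure 39.5 days.
Gamma(α, β) with Poisson data over total exposure Σt gives posterior Gamma(α+Σx, β+Σt) = Gamma(149, 97/2).
Posterior mean = 149/(97/2) = 298/97; prior mean = 27/9 = 3. Difference = 298/97 − 3 = 7/97.

7/97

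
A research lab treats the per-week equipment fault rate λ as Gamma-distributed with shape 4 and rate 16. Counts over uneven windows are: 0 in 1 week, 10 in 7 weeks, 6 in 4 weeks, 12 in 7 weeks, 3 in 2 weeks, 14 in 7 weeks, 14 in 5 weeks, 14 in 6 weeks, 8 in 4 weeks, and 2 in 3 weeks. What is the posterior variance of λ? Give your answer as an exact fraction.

87/3844

Total count: 0 + 10 + 6 + 12 + 3 + 14 + 14 + 14 + 8 + 2 = 83.
Total exposure: 1 + 7 + 4 + 7 + 2 + 7 + 5 + 6 + 4 + 3 = 46 weeks.
The Gamma prior is conjugate for the Poisson rate, so λ | data ~ Gamma(4+83, 16+46) = Gamma(87, 62).
Posterior variance = α'/β'² = 87/3844.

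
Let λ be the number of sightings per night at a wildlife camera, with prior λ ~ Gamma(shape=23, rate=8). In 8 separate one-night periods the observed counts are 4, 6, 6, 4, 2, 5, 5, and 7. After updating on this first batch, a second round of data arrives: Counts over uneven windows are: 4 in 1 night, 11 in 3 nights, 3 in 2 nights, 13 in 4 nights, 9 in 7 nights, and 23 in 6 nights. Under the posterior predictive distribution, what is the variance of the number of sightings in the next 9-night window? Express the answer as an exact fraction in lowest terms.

6000/169

Total count: 4 + 6 + 6 + 4 + 2 + 5 + 5 + 7 = 39.
Total exposure: 8 nights.
After the first batch: Gamma(23 + 39, 8 + 8) = Gamma(62, 16).
Total count: 4 + 11 + 3 + 13 + 9 + 23 = 63.
Total exposure: 1 + 3 + 2 + 4 + 7 + 6 = 23 nights.
After the second batch: Gamma(62 + 63, 16 + 23) = Gamma(125, 39).
The posterior predictive for a window of length T is Negative Binomial with variance T·α'·(β'+T)/β'² = 9·125·48/1521 = 6000/169.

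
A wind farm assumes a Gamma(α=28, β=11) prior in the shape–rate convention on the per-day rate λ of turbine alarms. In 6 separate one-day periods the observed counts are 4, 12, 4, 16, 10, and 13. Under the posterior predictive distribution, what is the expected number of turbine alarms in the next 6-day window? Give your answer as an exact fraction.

Total count: 4 + 12 + 4 + 16 + 10 + 13 = 59.
Total exposure: 6 days.
Gamma(α, β) with Poisson data over total exposure Σt gives posterior Gamma(α+Σx, β+Σt) = Gamma(87, 17).
Predictive mean over a 6-day window = T·E[λ|data] = 6·87/17 = 522/17.

522/17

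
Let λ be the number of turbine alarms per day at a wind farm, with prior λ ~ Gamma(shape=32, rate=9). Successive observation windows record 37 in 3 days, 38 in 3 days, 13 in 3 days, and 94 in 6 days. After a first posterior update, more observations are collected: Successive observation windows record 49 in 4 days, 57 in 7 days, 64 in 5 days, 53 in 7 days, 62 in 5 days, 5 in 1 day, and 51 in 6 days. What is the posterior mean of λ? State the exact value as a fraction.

555/59

Total count: 37 + 38 + 13 + 94 = 182.
Total exposure: 3 + 3 + 3 + 6 = 15 days.
After the first batch: Gamma(32 + 182, 9 + 15) = Gamma(214, 24).
Total count: 49 + 57 + 64 + 53 + 62 + 5 + 51 = 341.
Total exposure: 4 + 7 + 5 + 7 + 5 + 1 + 6 = 35 days.
After the second batch: Gamma(214 + 341, 24 + 35) = Gamma(555, 59).
Posterior mean = α'/β' = 555/59.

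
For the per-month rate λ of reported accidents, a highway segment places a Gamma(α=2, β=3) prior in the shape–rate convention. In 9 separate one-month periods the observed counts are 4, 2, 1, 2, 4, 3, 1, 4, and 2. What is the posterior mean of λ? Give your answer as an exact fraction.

Total count: 4 + 2 + 1 + 2 + 4 + 3 + 1 + 4 + 2 = 23.
Total exposure: 9 months.
The Gamma prior is conjugate for the Poisson rate, so λ | data ~ Gamma(2+23, 3+9) = Gamma(25, 12).
Posterior mean = α'/β' = 25/12.

25/12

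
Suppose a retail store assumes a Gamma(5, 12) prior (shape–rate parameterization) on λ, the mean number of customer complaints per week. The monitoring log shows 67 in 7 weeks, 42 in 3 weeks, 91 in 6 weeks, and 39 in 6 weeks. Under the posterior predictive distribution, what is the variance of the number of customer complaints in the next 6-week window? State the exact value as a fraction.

Total count: 67 + 42 + 91 + 39 = 239.
Total exposure: 7 + 3 + 6 + 6 = 22 weeks.
The Gamma prior is conjugate for the Poisson rate, so λ | data ~ Gamma(5+239, 12+22) = Gamma(244, 34).
The posterior predictive for a window of length T is Negative Binomial with variance T·α'·(β'+T)/β'² = 6·244·40/1156 = 14640/289.

14640/289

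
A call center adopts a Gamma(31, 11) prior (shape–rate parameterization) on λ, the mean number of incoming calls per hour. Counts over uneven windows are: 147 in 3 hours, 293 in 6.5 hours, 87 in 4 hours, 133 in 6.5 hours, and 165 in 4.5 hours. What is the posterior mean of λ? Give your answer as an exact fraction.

1712/71

Total count: 147 + 293 + 87 + 133 + 165 = 825.
Total exposure: 3 + 6.5 + 4 + 6.5 + 4.5 = 24.5 hours.
Gamma(α, β) with Poisson data over total exposure Σt gives posterior Gamma(α+Σx, β+Σt) = Gamma(856, 71/2).
Posterior mean = α'/β' = 856/(71/2) = 1712/71.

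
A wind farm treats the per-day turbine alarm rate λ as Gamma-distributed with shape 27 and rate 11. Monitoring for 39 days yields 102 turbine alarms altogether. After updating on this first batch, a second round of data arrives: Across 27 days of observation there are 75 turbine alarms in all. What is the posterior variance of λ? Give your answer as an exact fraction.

Total count 102 over total exposure 39 days.
After the first batch: Gamma(27 + 102, 11 + 39) = Gamma(129, 50).
Total count 75 over total exposure 27 days.
After the second batch: Gamma(129 + 75, 50 + 27) = Gamma(204, 77).
Posterior variance = α'/β'² = 204/5929.

204/5929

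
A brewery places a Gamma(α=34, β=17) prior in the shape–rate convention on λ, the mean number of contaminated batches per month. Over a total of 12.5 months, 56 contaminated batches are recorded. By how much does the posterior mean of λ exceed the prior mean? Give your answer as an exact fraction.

62/59

Total count 56 over total exposure 12.5 months.
Conjugate update: add total count to the shape and total exposure to the rate, giving Gamma(90, 59/2).
Posterior mean = 90/(59/2) = 180/59; prior mean = 34/17 = 2. Difference = 180/59 − 2 = 62/59.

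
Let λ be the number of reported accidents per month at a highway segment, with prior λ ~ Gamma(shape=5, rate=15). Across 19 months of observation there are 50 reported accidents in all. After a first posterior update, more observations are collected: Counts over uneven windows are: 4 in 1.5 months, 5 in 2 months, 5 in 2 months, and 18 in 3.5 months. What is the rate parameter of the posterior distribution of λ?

Total count 50 over total exposure 19 months.
After the first batch: Gamma(5 + 50, 15 + 19) = Gamma(55, 34).
Total count: 4 + 5 + 5 + 18 = 32.
Total exposure: 1.5 + 2 + 2 + 3.5 = 9 months.
After the second batch: Gamma(55 + 32, 34 + 9) = Gamma(87, 43).

43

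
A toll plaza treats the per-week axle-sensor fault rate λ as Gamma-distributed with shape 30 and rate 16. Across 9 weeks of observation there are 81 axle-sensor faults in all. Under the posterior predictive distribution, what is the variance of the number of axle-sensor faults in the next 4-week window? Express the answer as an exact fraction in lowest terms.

Total count 81 over total exposure 9 weeks.
Posterior: α' = 30 + 81 = 111, β' = 16 + 9 = 25.
The posterior predictive for a window of length T is Negative Binomial with variance T·α'·(β'+T)/β'² = 4·111·29/625 = 12876/625.

12876/625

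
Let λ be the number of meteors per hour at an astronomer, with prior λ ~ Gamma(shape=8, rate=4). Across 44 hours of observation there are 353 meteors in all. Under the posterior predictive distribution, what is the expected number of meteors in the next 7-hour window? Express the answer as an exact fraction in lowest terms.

Total count 353 over total exposure 44 hours.
By Gamma–Poisson conjugacy, the posterior is Gamma(α + Σx, β + Σt) = Gamma(8 + 353, 4 + 44) = Gamma(361, 48).
Predictive mean over a 7-hour window = T·E[λ|data] = 7·361/48 = 2527/48.

2527/48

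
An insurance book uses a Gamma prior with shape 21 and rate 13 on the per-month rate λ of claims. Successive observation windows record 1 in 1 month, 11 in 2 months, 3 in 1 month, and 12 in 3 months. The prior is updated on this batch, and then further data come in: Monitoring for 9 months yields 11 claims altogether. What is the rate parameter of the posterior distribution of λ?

Total count: 1 + 11 + 3 + 12 = 27.
Total exposure: 1 + 2 + 1 + 3 = 7 months.
After the first batch: Gamma(21 + 27, 13 + 7) = Gamma(48, 20).
Total count 11 over total exposure 9 months.
After the second batch: Gamma(48 + 11, 20 + 9) = Gamma(59, 29).

29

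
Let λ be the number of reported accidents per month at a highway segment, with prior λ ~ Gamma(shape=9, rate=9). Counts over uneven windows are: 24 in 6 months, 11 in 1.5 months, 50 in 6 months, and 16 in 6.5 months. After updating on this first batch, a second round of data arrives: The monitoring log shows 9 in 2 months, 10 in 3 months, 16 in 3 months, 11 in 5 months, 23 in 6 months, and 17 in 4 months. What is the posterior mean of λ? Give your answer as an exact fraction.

Total count: 24 + 11 + 50 + 16 = 101.
Total exposure: 6 + 1.5 + 6 + 6.5 = 20 months.
After the first batch: Gamma(9 + 101, 9 + 20) = Gamma(110, 29).
Total count: 9 + 10 + 16 + 11 + 23 + 17 = 86.
Total exposure: 2 + 3 + 3 + 5 + 6 + 4 = 23 months.
After the second batch: Gamma(110 + 86, 29 + 23) = Gamma(196, 52).
Posterior mean = α'/β' = 196/52 = 49/13.

49/13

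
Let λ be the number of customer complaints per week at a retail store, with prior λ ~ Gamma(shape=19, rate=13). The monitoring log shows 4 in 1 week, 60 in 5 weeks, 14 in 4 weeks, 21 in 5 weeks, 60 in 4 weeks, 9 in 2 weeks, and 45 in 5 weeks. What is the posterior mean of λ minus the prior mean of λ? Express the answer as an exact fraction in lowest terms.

Total count: 4 + 60 + 14 + 21 + 60 + 9 + 45 = 213.
Total exposure: 1 + 5 + 4 + 5 + 4 + 2 + 5 = 26 weeks.
The Gamma prior is conjugate for the Poisson rate, so λ | data ~ Gamma(19+213, 13+26) = Gamma(232, 39).
Posterior mean = 232/39 = 232/39; prior mean = 19/13 = 19/13. Difference = 232/39 − 19/13 = 175/39.

175/39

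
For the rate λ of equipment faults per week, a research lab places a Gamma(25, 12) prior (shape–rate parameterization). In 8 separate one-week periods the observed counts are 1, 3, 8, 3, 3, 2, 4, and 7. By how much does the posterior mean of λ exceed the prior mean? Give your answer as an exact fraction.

43/60

Total count: 1 + 3 + 8 + 3 + 3 + 2 + 4 + 7 = 31.
Total exposure: 8 weeks.
By Gamma–Poisson conjugacy, the posterior is Gamma(α + Σx, β + Σt) = Gamma(25 + 31, 12 + 8) = Gamma(56, 20).
Posterior mean = 56/20 = 14/5; prior mean = 25/12 = 25/12. Difference = 14/5 − 25/12 = 43/60.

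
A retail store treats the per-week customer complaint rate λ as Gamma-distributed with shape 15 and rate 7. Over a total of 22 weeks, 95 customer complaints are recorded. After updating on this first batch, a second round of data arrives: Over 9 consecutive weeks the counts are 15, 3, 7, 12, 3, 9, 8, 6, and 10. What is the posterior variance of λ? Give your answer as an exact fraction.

183/1444

Total count 95 over total exposure 22 weeks.
After the first batch: Gamma(15 + 95, 7 + 22) = Gamma(110, 29).
Total count: 15 + 3 + 7 + 12 + 3 + 9 + 8 + 6 + 10 = 73.
Total exposure: 9 weeks.
After the second batch: Gamma(110 + 73, 29 + 9) = Gamma(183, 38).
Posterior variance = α'/β'² = 183/1444.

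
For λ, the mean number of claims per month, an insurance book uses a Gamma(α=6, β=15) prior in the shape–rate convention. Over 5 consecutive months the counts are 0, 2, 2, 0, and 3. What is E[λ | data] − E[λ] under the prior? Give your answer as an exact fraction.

Total count: 0 + 2 + 2 + 0 + 3 = 7.
Total exposure: 5 months.
Posterior: α' = 6 + 7 = 13, β' = 15 + 5 = 20.
Posterior mean = 13/20 = 13/20; prior mean = 6/15 = 2/5. Difference = 13/20 − 2/5 = 1/4.

1/4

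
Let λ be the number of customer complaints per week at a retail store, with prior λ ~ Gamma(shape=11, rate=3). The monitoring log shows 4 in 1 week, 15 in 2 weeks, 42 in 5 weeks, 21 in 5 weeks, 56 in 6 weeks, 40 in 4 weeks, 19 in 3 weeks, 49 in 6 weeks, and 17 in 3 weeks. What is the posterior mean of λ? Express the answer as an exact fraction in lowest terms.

Total count: 4 + 15 + 42 + 21 + 56 + 40 + 19 + 49 + 17 = 263.
Total exposure: 1 + 2 + 5 + 5 + 6 + 4 + 3 + 6 + 3 = 35 weeks.
Gamma(α, β) with Poisson data over total exposure Σt gives posterior Gamma(α+Σx, β+Σt) = Gamma(274, 38).
Posterior mean = α'/β' = 274/38 = 137/19.

137/19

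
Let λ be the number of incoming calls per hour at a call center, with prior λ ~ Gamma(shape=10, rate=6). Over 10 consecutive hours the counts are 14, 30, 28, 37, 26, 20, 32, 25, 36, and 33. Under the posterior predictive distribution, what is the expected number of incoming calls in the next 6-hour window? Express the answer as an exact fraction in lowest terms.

Total count: 14 + 30 + 28 + 37 + 26 + 20 + 32 + 25 + 36 + 33 = 281.
Total exposure: 10 hours.
By Gamma–Poisson conjugacy, the posterior is Gamma(α + Σx, β + Σt) = Gamma(10 + 281, 6 + 10) = Gamma(291, 16).
Predictive mean over a 6-hour window = T·E[λ|data] = 6·291/16 = 873/8.

873/8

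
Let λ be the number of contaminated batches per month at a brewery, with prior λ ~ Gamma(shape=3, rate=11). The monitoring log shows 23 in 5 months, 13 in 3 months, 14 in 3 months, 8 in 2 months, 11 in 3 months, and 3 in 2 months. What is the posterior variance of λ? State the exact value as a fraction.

Total count: 23 + 13 + 14 + 8 + 11 + 3 = 72.
Total exposure: 5 + 3 + 3 + 2 + 3 + 2 = 18 months.
The Gamma prior is conjugate for the Poisson rate, so λ | data ~ Gamma(3+72, 11+18) = Gamma(75, 29).
Posterior variance = α'/β'² = 75/841.

75/841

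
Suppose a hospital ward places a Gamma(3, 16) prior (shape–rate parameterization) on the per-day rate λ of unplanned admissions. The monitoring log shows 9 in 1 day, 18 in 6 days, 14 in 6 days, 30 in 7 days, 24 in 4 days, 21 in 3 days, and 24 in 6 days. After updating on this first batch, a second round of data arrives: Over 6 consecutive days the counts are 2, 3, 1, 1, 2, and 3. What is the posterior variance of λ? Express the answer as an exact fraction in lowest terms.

Total count: 9 + 18 + 14 + 30 + 24 + 21 + 24 = 140.
Total exposure: 1 + 6 + 6 + 7 + 4 + 3 + 6 = 33 days.
After the first batch: Gamma(3 + 140, 16 + 33) = Gamma(143, 49).
Total count: 2 + 3 + 1 + 1 + 2 + 3 = 12.
Total exposure: 6 days.
After the second batch: Gamma(143 + 12, 49 + 6) = Gamma(155, 55).
Posterior variance = α'/β'² = 155/3025 = 31/605.

31/605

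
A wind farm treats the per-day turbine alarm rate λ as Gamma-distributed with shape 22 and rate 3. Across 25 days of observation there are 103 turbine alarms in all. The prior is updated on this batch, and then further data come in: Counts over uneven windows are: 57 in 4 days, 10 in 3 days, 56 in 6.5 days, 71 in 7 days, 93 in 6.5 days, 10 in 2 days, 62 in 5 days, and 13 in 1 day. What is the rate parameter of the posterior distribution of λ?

63

Total count 103 over total exposure 25 days.
After the first batch: Gamma(22 + 103, 3 + 25) = Gamma(125, 28).
Total count: 57 + 10 + 56 + 71 + 93 + 10 + 62 + 13 = 372.
Total exposure: 4 + 3 + 6.5 + 7 + 6.5 + 2 + 5 + 1 = 35 days.
After the second batch: Gamma(125 + 372, 28 + 35) = Gamma(497, 63).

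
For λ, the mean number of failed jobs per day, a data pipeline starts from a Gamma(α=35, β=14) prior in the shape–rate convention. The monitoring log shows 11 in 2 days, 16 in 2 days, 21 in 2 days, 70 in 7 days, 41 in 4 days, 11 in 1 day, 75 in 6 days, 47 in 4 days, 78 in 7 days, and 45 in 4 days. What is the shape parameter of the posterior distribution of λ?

Total count: 11 + 16 + 21 + 70 + 41 + 11 + 75 + 47 + 78 + 45 = 415.
Total exposure: 2 + 2 + 2 + 7 + 4 + 1 + 6 + 4 + 7 + 4 = 39 days.
Conjugate update: add total count to the shape and total exposure to the rate, giving Gamma(450, 53).

450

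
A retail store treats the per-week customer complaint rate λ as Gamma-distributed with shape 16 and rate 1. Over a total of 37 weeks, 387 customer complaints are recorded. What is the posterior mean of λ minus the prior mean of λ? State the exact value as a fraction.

Total count 387 over total exposure 37 weeks.
By Gamma–Poisson conjugacy, the posterior is Gamma(α + Σx, β + Σt) = Gamma(16 + 387, 1 + 37) = Gamma(403, 38).
Posterior mean = 403/38 = 403/38; prior mean = 16/1 = 16. Difference = 403/38 − 16 = -205/38.

-205/38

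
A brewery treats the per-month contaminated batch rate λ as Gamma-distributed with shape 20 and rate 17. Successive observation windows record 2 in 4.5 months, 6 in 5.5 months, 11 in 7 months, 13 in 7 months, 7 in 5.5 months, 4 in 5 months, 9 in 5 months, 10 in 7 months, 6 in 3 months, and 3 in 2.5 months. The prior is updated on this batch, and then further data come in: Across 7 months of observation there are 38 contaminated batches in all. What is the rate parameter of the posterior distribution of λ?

76

Total count: 2 + 6 + 11 + 13 + 7 + 4 + 9 + 10 + 6 + 3 = 71.
Total exposure: 4.5 + 5.5 + 7 + 7 + 5.5 + 5 + 5 + 7 + 3 + 2.5 = 52 months.
After the first batch: Gamma(20 + 71, 17 + 52) = Gamma(91, 69).
Total count 38 over total exposure 7 months.
After the second batch: Gamma(91 + 38, 69 + 7) = Gamma(129, 76).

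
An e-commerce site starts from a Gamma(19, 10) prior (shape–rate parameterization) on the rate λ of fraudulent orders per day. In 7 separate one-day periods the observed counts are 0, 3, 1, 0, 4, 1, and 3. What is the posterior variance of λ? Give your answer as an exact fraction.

Total count: 0 + 3 + 1 + 0 + 4 + 1 + 3 = 12.
Total exposure: 7 days.
The Gamma prior is conjugate for the Poisson rate, so λ | data ~ Gamma(19+12, 10+7) = Gamma(31, 17).
Posterior variance = α'/β'² = 31/289.

31/289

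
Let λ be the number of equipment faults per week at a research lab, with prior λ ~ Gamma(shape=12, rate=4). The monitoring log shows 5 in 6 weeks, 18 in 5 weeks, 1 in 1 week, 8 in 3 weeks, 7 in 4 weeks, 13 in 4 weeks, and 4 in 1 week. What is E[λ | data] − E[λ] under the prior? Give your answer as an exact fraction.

-4/7

Total count: 5 + 18 + 1 + 8 + 7 + 13 + 4 = 56.
Total exposure: 6 + 5 + 1 + 3 + 4 + 4 + 1 = 24 weeks.
By Gamma–Poisson conjugacy, the posterior is Gamma(α + Σx, β + Σt) = Gamma(12 + 56, 4 + 24) = Gamma(68, 28).
Posterior mean = 68/28 = 17/7; prior mean = 12/4 = 3. Difference = 17/7 − 3 = -4/7.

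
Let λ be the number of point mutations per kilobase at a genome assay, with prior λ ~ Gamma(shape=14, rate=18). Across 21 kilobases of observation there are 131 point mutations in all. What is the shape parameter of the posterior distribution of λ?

145

Total count 131 over total exposure 21 kilobases.
The Gamma prior is conjugate for the Poisson rate, so λ | data ~ Gamma(14+131, 18+21) = Gamma(145, 39).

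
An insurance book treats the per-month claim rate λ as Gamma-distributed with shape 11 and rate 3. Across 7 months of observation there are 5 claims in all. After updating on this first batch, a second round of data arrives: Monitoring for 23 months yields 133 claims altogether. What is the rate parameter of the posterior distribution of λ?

33

Total count 5 over total exposure 7 months.
After the first batch: Gamma(11 + 5, 3 + 7) = Gamma(16, 10).
Total count 133 over total exposure 23 months.
After the second batch: Gamma(16 + 133, 10 + 23) = Gamma(149, 33).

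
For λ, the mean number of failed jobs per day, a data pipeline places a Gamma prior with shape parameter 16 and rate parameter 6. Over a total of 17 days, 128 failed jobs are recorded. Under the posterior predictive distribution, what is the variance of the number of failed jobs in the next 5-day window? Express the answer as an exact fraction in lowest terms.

20160/529

Total count 128 over total exposure 17 days.
Posterior: α' = 16 + 128 = 144, β' = 6 + 17 = 23.
The posterior predictive for a window of length T is Negative Binomial with variance T·α'·(β'+T)/β'² = 5·144·28/529 = 20160/529.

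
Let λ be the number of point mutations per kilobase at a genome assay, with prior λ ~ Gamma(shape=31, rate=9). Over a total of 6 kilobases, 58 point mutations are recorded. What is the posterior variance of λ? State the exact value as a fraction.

89/225

Total count 58 over total exposure 6 kilobases.
The Gamma prior is conjugate for the Poisson rate, so λ | data ~ Gamma(31+58, 9+6) = Gamma(89, 15).
Posterior variance = α'/β'² = 89/225.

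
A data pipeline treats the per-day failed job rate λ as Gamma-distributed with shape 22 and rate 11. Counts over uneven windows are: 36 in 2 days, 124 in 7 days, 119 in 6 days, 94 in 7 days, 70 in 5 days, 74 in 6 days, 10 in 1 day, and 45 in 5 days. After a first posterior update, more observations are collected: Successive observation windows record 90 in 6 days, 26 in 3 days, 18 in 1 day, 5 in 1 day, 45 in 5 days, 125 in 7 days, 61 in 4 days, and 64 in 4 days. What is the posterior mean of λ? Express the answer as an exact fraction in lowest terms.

Total count: 36 + 124 + 119 + 94 + 70 + 74 + 10 + 45 = 572.
Total exposure: 2 + 7 + 6 + 7 + 5 + 6 + 1 + 5 = 39 days.
After the first batch: Gamma(22 + 572, 11 + 39) = Gamma(594, 50).
Total count: 90 + 26 + 18 + 5 + 45 + 125 + 61 + 64 = 434.
Total exposure: 6 + 3 + 1 + 1 + 5 + 7 + 4 + 4 = 31 days.
After the second batch: Gamma(594 + 434, 50 + 31) = Gamma(1028, 81).
Posterior mean = α'/β' = 1028/81.

1028/81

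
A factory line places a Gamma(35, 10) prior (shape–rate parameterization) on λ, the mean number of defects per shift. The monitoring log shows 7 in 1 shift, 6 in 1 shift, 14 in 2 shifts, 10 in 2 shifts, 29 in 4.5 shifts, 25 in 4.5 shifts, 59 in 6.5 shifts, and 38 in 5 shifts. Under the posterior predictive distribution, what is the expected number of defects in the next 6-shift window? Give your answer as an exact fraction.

2676/73

Total count: 7 + 6 + 14 + 10 + 29 + 25 + 59 + 38 = 188.
Total exposure: 1 + 1 + 2 + 2 + 4.5 + 4.5 + 6.5 + 5 = 26.5 shifts.
Gamma(α, β) with Poisson data over total exposure Σt gives posterior Gamma(α+Σx, β+Σt) = Gamma(223, 73/2).
Predictive mean over a 6-shift window = T·E[λ|data] = 6·223/(73/2) = 2676/73.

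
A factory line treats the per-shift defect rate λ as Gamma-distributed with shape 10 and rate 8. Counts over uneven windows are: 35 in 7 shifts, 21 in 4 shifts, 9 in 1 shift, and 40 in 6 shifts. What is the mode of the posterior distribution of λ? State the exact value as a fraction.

57/13

Total count: 35 + 21 + 9 + 40 = 105.
Total exposure: 7 + 4 + 1 + 6 = 18 shifts.
By Gamma–Poisson conjugacy, the posterior is Gamma(α + Σx, β + Σt) = Gamma(10 + 105, 8 + 18) = Gamma(115, 26).
Posterior mode = (α'−1)/β' = 114/26 = 57/13.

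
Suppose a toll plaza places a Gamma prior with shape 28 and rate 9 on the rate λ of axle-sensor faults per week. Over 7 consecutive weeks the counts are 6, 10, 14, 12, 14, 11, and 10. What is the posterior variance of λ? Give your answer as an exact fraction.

Total count: 6 + 10 + 14 + 12 + 14 + 11 + 10 = 77.
Total exposure: 7 weeks.
The Gamma prior is conjugate for the Poisson rate, so λ | data ~ Gamma(28+77, 9+7) = Gamma(105, 16).
Posterior variance = α'/β'² = 105/256.

105/256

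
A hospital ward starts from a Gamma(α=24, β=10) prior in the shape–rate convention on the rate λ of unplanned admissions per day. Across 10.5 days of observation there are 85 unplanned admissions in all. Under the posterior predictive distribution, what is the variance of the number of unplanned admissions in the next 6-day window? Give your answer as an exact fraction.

Total count 85 over total exposure 10.5 days.
The Gamma prior is conjugate for the Poisson rate, so λ | data ~ Gamma(24+85, 10+10.5) = Gamma(109, 41/2).
The posterior predictive for a window of length T is Negative Binomial with variance T·α'·(β'+T)/β'² = 6·109·(53/2)/(1681/4) = 69324/1681.

69324/1681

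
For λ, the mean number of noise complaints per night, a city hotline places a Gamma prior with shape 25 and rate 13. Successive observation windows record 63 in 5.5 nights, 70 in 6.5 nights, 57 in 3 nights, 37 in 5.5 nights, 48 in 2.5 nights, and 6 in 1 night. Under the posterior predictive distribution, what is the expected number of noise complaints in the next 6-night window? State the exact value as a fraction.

1836/37

Total count: 63 + 70 + 57 + 37 + 48 + 6 = 281.
Total exposure: 5.5 + 6.5 + 3 + 5.5 + 2.5 + 1 = 24 nights.
By Gamma–Poisson conjugacy, the posterior is Gamma(α + Σx, β + Σt) = Gamma(25 + 281, 13 + 24) = Gamma(306, 37).
Predictive mean over a 6-night window = T·E[λ|data] = 6·306/37 = 1836/37.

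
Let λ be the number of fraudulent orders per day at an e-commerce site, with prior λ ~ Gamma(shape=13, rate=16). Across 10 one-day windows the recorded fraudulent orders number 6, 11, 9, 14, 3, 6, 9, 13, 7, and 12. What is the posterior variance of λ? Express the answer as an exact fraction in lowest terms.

103/676

Total count: 6 + 11 + 9 + 14 + 3 + 6 + 9 + 13 + 7 + 12 = 90.
Total exposure: 10 days.
By Gamma–Poisson conjugacy, the posterior is Gamma(α + Σx, β + Σt) = Gamma(13 + 90, 16 + 10) = Gamma(103, 26).
Posterior variance = α'/β'² = 103/676.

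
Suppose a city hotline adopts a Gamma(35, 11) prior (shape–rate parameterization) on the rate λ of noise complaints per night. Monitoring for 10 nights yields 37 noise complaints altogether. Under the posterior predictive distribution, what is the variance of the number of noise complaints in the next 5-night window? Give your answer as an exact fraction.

1040/49

Total count 37 over total exposure 10 nights.
Posterior: α' = 35 + 37 = 72, β' = 11 + 10 = 21.
The posterior predictive for a window of length T is Negative Binomial with variance T·α'·(β'+T)/β'² = 5·72·26/441 = 1040/49.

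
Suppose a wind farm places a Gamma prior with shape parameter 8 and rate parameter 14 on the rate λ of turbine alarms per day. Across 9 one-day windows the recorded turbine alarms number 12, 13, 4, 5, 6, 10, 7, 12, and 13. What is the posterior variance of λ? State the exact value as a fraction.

Total count: 12 + 13 + 4 + 5 + 6 + 10 + 7 + 12 + 13 = 82.
Total exposure: 9 days.
Conjugate update: add total count to the shape and total exposure to the rate, giving Gamma(90, 23).
Posterior variance = α'/β'² = 90/529.

90/529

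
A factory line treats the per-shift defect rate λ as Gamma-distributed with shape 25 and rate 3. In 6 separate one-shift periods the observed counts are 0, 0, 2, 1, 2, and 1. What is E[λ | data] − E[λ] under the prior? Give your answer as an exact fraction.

Total count: 0 + 0 + 2 + 1 + 2 + 1 = 6.
Total exposure: 6 shifts.
Conjugate update: add total count to the shape and total exposure to the rate, giving Gamma(31, 9).
Posterior mean = 31/9 = 31/9; prior mean = 25/3 = 25/3. Difference = 31/9 − 25/3 = -44/9.

-44/9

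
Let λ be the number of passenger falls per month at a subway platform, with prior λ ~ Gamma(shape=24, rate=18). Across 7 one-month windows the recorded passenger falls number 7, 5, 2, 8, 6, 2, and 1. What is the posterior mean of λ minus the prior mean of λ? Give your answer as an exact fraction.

13/15

Total count: 7 + 5 + 2 + 8 + 6 + 2 + 1 = 31.
Total exposure: 7 months.
By Gamma–Poisson conjugacy, the posterior is Gamma(α + Σx, β + Σt) = Gamma(24 + 31, 18 + 7) = Gamma(55, 25).
Posterior mean = 55/25 = 11/5; prior mean = 24/18 = 4/3. Difference = 11/5 − 4/3 = 13/15.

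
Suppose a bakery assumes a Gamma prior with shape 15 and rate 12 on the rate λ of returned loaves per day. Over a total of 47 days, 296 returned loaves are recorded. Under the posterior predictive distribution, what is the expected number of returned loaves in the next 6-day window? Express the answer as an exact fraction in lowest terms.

1866/59

Total count 296 over total exposure 47 days.
Posterior: α' = 15 + 296 = 311, β' = 12 + 47 = 59.
Predictive mean over a 6-day window = T·E[λ|data] = 6·311/59 = 1866/59.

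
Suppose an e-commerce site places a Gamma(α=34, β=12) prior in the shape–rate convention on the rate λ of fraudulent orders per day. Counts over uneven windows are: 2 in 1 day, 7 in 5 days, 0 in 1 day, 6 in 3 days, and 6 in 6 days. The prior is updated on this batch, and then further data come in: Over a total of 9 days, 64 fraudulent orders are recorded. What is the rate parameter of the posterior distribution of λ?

37

Total count: 2 + 7 + 0 + 6 + 6 = 21.
Total exposure: 1 + 5 + 1 + 3 + 6 = 16 days.
After the first batch: Gamma(34 + 21, 12 + 16) = Gamma(55, 28).
Total count 64 over total exposure 9 days.
After the second batch: Gamma(55 + 64, 28 + 9) = Gamma(119, 37).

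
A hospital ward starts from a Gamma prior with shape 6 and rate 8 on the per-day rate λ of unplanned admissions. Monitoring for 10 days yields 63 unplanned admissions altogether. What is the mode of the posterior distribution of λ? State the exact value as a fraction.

34/9

Total count 63 over total exposure 10 days.
The Gamma prior is conjugate for the Poisson rate, so λ | data ~ Gamma(6+63, 8+10) = Gamma(69, 18).
Posterior mode = (α'−1)/β' = 68/18 = 34/9.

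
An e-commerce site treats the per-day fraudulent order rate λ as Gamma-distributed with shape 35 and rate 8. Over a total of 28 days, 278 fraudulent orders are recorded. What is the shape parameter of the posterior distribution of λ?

Total count 278 over total exposure 28 days.
Gamma(α, β) with Poisson data over total exposure Σt gives posterior Gamma(α+Σx, β+Σt) = Gamma(313, 36).

313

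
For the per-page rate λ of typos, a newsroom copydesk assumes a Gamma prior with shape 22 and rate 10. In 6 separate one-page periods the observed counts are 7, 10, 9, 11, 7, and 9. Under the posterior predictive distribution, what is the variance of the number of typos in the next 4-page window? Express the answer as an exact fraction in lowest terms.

Total count: 7 + 10 + 9 + 11 + 7 + 9 = 53.
Total exposure: 6 pages.
By Gamma–Poisson conjugacy, the posterior is Gamma(α + Σx, β + Σt) = Gamma(22 + 53, 10 + 6) = Gamma(75, 16).
The posterior predictive for a window of length T is Negative Binomial with variance T·α'·(β'+T)/β'² = 4·75·20/256 = 375/16.

375/16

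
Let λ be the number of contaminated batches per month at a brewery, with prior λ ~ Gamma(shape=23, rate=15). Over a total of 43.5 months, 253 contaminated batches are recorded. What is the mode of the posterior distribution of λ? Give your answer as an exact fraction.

Total count 253 over total exposure 43.5 months.
By Gamma–Poisson conjugacy, the posterior is Gamma(α + Σx, β + Σt) = Gamma(23 + 253, 15 + 43.5) = Gamma(276, 117/2).
Posterior mode = (α'−1)/β' = 275/(117/2) = 550/117.

550/117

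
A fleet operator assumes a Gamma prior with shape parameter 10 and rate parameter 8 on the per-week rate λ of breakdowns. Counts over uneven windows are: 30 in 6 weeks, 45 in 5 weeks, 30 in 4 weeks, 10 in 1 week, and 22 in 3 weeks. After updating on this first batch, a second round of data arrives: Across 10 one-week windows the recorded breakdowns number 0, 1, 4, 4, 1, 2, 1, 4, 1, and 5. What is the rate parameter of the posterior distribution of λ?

Total count: 30 + 45 + 30 + 10 + 22 = 137.
Total exposure: 6 + 5 + 4 + 1 + 3 = 19 weeks.
After the first batch: Gamma(10 + 137, 8 + 19) = Gamma(147, 27).
Total count: 0 + 1 + 4 + 4 + 1 + 2 + 1 + 4 + 1 + 5 = 23.
Total exposure: 10 weeks.
After the second batch: Gamma(147 + 23, 27 + 10) = Gamma(170, 37).

37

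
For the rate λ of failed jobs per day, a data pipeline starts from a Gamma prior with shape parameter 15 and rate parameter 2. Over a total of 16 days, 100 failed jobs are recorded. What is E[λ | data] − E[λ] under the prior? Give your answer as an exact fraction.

Total count 100 over total exposure 16 days.
The Gamma prior is conjugate for the Poisson rate, so λ | data ~ Gamma(15+100, 2+16) = Gamma(115, 18).
Posterior mean = 115/18 = 115/18; prior mean = 15/2 = 15/2. Difference = 115/18 − 15/2 = -10/9.

-10/9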